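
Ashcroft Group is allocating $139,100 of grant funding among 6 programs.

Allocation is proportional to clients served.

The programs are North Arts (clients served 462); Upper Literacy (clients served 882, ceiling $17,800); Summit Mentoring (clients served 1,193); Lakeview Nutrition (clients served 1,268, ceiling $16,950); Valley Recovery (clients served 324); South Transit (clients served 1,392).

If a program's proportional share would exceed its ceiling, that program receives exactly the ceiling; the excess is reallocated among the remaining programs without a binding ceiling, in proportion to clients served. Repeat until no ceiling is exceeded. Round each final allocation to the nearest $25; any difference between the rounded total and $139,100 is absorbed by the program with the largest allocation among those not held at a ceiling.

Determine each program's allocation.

North Arts: $14,300 · Upper Literacy: $17,800 · Summit Mentoring: $36,925 · Lakeview Nutrition: $16,950 · Valley Recovery: $10,025 · South Transit: $43,100

Total clients served = 5,521.
Pro-rata shares before constraints: North Arts 11,639.96; Upper Literacy 22,221.74; Summit Mentoring 30,057.29; Lakeview Nutrition 31,946.89; Valley Recovery 8,163.09; South Transit 35,071.04.
Capped: Upper Literacy ($17,800), Lakeview Nutrition ($16,950); residual $104,350 reallocated over remaining clients served 3,371.
Shares after redistribution: North Arts 14,301.31 → $14,300; Summit Mentoring 36,929.56 → $36,925; Valley Recovery 10,029.49 → $10,025; South Transit 43,089.65 → $43,100.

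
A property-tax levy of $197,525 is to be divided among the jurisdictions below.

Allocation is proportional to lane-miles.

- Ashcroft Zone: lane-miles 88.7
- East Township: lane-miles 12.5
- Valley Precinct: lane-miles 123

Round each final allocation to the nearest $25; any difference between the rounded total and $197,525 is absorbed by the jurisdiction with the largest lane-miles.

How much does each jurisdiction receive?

Ashcroft Zone: $78,150; East Township: $11,025; Valley Precinct: $108,350

Lane-miles total: 224.2.
Proportional shares: Ashcroft Zone 88.7/224.2 × $197,525 = 78,146.60; East Township 12.5/224.2 × $197,525 = 11,012.77; Valley Precinct 123/224.2 × $197,525 = 108,365.63.
After rounding ($25): Ashcroft Zone $78,150; East Township $11,025; Valley Precinct $108,375. Sum = $197,550.
Difference $197,525 − $197,550 = −$25 applied to largest lane-miles (Valley Precinct): Valley Precinct becomes $108,350.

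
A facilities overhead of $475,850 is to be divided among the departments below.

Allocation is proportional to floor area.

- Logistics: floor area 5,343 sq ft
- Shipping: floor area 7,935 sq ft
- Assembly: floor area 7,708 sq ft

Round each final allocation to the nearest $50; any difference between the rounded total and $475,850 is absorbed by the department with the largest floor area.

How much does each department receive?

Sum of floor area: 5,343 + 7,935 + 7,708 = 20,986.
Raw shares: Logistics 121,150.60; Shipping 179,923.27; Assembly 174,776.13.
After rounding ($50): Logistics $121,150; Shipping $179,900; Assembly $174,800. Sum = $475,850.
Sum already equals the total — no adjustment.

Logistics: $121,150 · Shipping: $179,900 · Assembly: $174,800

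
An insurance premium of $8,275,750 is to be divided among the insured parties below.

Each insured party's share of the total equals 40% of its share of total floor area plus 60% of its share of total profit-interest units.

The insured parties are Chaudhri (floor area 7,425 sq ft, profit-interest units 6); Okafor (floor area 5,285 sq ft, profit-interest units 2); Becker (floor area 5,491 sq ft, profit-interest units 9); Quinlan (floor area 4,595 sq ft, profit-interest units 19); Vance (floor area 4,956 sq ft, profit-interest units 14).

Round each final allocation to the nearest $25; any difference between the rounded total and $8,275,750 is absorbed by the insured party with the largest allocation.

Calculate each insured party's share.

Totals — floor area 27,752, profit-interest units 50.
Combined weights (40% floor area + 60% profit-interest units): Chaudhri 0.1790; Okafor 0.1002; Becker 0.1871; Quinlan 0.2942; Vance 0.2394.
Proportional shares: Chaudhri 1,481,519.09; Okafor 829,020.69; Becker 1,548,755.68; Quinlan 2,434,969.46; Vance 1,981,485.08.
At nearest $25: Chaudhri $1,481,525; Okafor $829,025; Becker $1,548,750; Quinlan $2,434,975; Vance $1,981,475. Sum = $8,275,750.
Rounded total matches; no reconciliation needed.

Chaudhri: $1,481,525; Okafor: $829,025; Becker: $1,548,750; Quinlan: $2,434,975; Vance: $1,981,475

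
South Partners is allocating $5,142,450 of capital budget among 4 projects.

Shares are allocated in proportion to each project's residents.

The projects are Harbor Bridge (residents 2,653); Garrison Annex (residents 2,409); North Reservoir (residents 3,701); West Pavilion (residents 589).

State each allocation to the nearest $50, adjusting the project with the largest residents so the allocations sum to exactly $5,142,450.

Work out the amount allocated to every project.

Sum of residents: 2,653 + 2,409 + 3,701 + 589 = 9,352.
Pro-rata amounts: Harbor Bridge 1,458,823.76; Garrison Annex 1,324,653.77; North Reservoir 2,035,094.89; West Pavilion 323,877.57.
After rounding ($50): Harbor Bridge $1,458,800; Garrison Annex $1,324,650; North Reservoir $2,035,100; West Pavilion $323,900. Sum = $5,142,450.
Rounded total matches; no reconciliation needed.

Harbor Bridge: $1,458,800 · Garrison Annex: $1,324,650 · North Reservoir: $2,035,100 · West Pavilion: $323,900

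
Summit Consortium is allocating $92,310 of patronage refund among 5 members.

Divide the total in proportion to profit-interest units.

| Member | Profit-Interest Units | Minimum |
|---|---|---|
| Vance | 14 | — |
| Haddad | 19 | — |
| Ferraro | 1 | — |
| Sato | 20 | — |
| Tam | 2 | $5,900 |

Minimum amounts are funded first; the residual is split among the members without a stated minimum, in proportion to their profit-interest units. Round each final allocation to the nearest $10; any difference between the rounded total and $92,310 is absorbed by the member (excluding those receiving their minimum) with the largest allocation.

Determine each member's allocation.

Vance: $22,400 · Haddad: $30,400 · Ferraro: $1,600 · Sato: $32,010 · Tam: $5,900

Guaranteed amounts: Tam $5,900. Remaining pool $86,410.
Remaining pool split over remaining profit-interest units 54: Vance 22,402.59 → $22,400; Haddad 30,403.52 → $30,400; Ferraro 1,600.19 → $1,600; Sato 32,003.70 → $32,000.
Rounding difference +$10 applied to Sato → $32,010.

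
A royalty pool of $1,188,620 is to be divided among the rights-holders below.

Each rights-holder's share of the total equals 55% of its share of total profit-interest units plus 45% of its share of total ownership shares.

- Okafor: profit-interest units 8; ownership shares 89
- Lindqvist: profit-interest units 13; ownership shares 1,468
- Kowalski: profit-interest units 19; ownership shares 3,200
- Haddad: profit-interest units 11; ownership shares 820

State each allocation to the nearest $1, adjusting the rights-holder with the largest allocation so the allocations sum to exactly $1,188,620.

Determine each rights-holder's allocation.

Totals — profit-interest units 51, ownership shares 5,577.
Blended shares (55% profit-interest units + 45% ownership shares): Okafor 0.0935; Lindqvist 0.2586; Kowalski 0.4631; Haddad 0.1848.
Raw shares: Okafor 111,083.42; Lindqvist 307,432.83; Kowalski 550,456.22; Haddad 219,647.53.
Rounded to nearest $1: Okafor $111,083; Lindqvist $307,433; Kowalski $550,456; Haddad $219,648. Sum = $1,188,620.
No rounding difference to absorb.

Okafor: $111,083 | Lindqvist: $307,433 | Kowalski: $550,456 | Haddad: $219,648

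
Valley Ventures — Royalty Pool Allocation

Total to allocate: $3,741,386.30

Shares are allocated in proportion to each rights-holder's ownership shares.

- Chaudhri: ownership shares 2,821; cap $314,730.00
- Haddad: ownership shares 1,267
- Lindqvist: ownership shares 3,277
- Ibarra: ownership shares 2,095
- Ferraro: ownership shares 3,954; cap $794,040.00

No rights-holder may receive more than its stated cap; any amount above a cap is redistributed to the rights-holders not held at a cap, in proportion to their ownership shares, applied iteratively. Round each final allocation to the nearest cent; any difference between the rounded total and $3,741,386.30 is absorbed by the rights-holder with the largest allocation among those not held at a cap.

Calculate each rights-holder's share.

Total ownership shares = 13,414.
Proportional shares (ignoring caps): Chaudhri 786,823.5241; Haddad 353,387.2404; Lindqvist 914,009.4606; Ibarra 584,330.1251; Ferraro 1,102,835.9498.
Capped: Chaudhri ($314,730.00), Ferraro ($794,040.00); balance $2,632,616.30 reallocated over remaining ownership shares 6,639.
Redistributed shares: Haddad 502,413.7449 → $502,413.74; Lindqvist 1,299,455.2817 → $1,299,455.28; Ibarra 830,747.2735 → $830,747.27.
Rounding difference +$0.01 applied to Lindqvist → $1,299,455.29.

Chaudhri: $314,730.00 | Haddad: $502,413.74 | Lindqvist: $1,299,455.29 | Ibarra: $830,747.27 | Ferraro: $794,040.00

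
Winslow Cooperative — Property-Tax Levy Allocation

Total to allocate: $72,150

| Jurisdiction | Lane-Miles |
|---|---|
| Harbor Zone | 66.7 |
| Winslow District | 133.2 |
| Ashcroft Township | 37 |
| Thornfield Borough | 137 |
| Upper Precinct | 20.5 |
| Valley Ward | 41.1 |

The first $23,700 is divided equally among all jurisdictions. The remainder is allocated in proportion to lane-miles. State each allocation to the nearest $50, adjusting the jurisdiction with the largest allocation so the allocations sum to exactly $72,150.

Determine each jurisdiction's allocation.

Harbor Zone: $11,350 | Winslow District: $18,750 | Ashcroft Township: $8,050 | Thornfield Borough: $19,250 | Upper Precinct: $6,250 | Valley Ward: $8,500

First tranche $23,700 split equally: $3,950 each.
Remainder $48,450 by lane-miles (total 435.5): Harbor Zone 7,420.47 → $7,400; Winslow District 14,818.69 → $14,800; Ashcroft Township 4,116.30 → $4,100; Thornfield Borough 15,241.45 → $15,250; Upper Precinct 2,280.65 → $2,300; Valley Ward 4,572.43 → $4,550.
Rounding difference +$50 on remainder applied to Thornfield Borough.
Totals: Harbor Zone $3,950 + $7,400 = $11,350; Winslow District $3,950 + $14,800 = $18,750; Ashcroft Township $3,950 + $4,100 = $8,050; Thornfield Borough $3,950 + $15,300 = $19,250; Upper Precinct $3,950 + $2,300 = $6,250; Valley Ward $3,950 + $4,550 = $8,500.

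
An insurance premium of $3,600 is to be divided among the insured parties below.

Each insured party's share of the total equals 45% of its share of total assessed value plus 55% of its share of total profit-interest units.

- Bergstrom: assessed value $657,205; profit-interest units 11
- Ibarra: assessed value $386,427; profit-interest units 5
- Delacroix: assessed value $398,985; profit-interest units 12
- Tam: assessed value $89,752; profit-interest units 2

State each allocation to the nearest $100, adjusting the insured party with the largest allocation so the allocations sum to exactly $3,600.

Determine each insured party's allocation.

Assessed value total 1,532,369; profit-interest units total 30.
Composite weights (45% assessed value + 55% profit-interest units): Bergstrom 0.3947; Ibarra 0.2051; Delacroix 0.3372; Tam 0.0630.
Unrounded shares: Bergstrom 1,420.79; Ibarra 738.53; Delacroix 1,213.80; Tam 226.88.
After rounding ($100): Bergstrom $1,400; Ibarra $700; Delacroix $1,200; Tam $200. Sum = $3,500.
Difference $3,600 − $3,500 = +$100 applied to largest allocation (Bergstrom): Bergstrom becomes $1,500.

Bergstrom: $1,500 | Ibarra: $700 | Delacroix: $1,200 | Tam: $200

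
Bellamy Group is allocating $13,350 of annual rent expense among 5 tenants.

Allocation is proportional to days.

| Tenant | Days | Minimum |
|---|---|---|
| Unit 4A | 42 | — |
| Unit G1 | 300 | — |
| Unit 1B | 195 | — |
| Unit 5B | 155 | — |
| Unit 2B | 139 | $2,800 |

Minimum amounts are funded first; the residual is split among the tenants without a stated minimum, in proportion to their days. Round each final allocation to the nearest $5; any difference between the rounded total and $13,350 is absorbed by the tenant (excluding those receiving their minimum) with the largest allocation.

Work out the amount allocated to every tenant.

Unit 4A: $640 · Unit G1: $4,570 · Unit 1B: $2,975 · Unit 5B: $2,365 · Unit 2B: $2,800

Minimums first: Unit 2B $2,800. Remaining pool $10,550.
Remaining pool split over remaining days 692: Unit 4A 640.32 → $640; Unit G1 4,573.70 → $4,575; Unit 1B 2,972.90 → $2,975; Unit 5B 2,363.08 → $2,365.
Rounding difference −$5 applied to Unit G1 → $4,570.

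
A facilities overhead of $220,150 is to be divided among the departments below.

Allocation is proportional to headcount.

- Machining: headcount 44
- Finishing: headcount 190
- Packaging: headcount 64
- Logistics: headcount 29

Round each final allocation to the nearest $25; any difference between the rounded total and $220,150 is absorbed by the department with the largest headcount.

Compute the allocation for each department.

Machining: $29,625; Finishing: $127,925; Packaging: $43,075; Logistics: $19,525

Sum of headcount: 44 + 190 + 64 + 29 = 327.
Pro-rata amounts: Machining 29,622.63; Finishing 127,915.90; Packaging 43,087.46; Logistics 19,524.01.
At nearest $25: Machining $29,625; Finishing $127,925; Packaging $43,075; Logistics $19,525. Sum = $220,150.
No rounding difference to absorb.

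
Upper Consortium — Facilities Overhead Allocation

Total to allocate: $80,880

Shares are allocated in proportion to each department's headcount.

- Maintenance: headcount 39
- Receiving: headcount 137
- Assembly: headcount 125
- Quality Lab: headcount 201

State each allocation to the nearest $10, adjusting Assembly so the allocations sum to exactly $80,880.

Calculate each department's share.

Maintenance: $6,280 · Receiving: $22,070 · Assembly: $20,150 · Quality Lab: $32,380

Sum of headcount: 502.
Unrounded shares: Maintenance 39/502 × $80,880 = 6,283.51; Receiving 137/502 × $80,880 = 22,072.83; Assembly 125/502 × $80,880 = 20,139.44; Quality Lab 201/502 × $80,880 = 32,384.22.
At nearest $10: Maintenance $6,280; Receiving $22,070; Assembly $20,140; Quality Lab $32,380. Sum = $80,870.
Difference $80,880 − $80,870 = +$10 applied to Assembly: Assembly becomes $20,150.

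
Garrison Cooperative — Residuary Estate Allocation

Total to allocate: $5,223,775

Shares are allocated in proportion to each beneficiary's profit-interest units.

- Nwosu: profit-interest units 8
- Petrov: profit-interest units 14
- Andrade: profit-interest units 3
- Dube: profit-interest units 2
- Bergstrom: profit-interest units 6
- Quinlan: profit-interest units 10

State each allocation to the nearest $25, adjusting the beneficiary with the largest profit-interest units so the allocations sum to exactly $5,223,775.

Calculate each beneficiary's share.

Total profit-interest units = 43.
Proportional shares: Nwosu 8/43 × $5,223,775 = 971,865.12; Petrov 14/43 × $5,223,775 = 1,700,763.95; Andrade 3/43 × $5,223,775 = 364,449.42; Dube 2/43 × $5,223,775 = 242,966.28; Bergstrom 6/43 × $5,223,775 = 728,898.84; Quinlan 10/43 × $5,223,775 = 1,214,831.40.
At nearest $25: Nwosu $971,875; Petrov $1,700,775; Andrade $364,450; Dube $242,975; Bergstrom $728,900; Quinlan $1,214,825. Sum = $5,223,800.
Difference $5,223,775 − $5,223,800 = −$25 applied to largest profit-interest units (Petrov): Petrov becomes $1,700,750.

Nwosu: $971,875 | Petrov: $1,700,750 | Andrade: $364,450 | Dube: $242,975 | Bergstrom: $728,900 | Quinlan: $1,214,825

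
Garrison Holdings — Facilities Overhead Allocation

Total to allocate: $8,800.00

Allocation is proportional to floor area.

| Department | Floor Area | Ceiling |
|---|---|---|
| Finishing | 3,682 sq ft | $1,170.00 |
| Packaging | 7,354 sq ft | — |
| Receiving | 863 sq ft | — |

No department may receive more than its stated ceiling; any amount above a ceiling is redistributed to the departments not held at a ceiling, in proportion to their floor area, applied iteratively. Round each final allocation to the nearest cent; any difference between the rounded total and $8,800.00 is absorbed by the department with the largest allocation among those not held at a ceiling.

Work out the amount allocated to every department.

Sum of floor area: 11,899.
Pro-rata shares before constraints: Finishing 2,723.0524; Packaging 5,438.7091; Receiving 638.2385.
Capped: Finishing ($1,170.00); residual $7,630.00 reallocated over remaining floor area 8,217.
Shares after redistribution: Packaging 6,828.6504 → $6,828.65; Receiving 801.3496 → $801.35.

Finishing: $1,170.00 · Packaging: $6,828.65 · Receiving: $801.35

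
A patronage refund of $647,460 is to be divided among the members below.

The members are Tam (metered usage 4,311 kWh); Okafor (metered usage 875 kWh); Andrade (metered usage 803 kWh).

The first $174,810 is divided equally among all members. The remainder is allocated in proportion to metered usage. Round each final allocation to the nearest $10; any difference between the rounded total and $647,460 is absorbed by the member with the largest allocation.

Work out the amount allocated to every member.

$174,810 shared equally gives $58,270 per member.
Remainder $472,650 by metered usage (total 5,989): Tam 340,222.77 → $340,220; Okafor 69,054.73 → $69,050; Andrade 63,372.51 → $63,370.
Rounding difference +$10 on remainder applied to Tam.
Totals: Tam $58,270 + $340,230 = $398,500; Okafor $58,270 + $69,050 = $127,320; Andrade $58,270 + $63,370 = $121,640.

Tam: $398,500 | Okafor: $127,320 | Andrade: $121,640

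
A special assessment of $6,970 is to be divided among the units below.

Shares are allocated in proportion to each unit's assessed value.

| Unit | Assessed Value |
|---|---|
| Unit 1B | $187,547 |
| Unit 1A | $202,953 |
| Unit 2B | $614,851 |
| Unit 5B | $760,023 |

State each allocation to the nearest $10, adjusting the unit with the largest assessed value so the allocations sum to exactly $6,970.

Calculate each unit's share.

Sum of assessed value: 187,547 + 202,953 + 614,851 + 760,023 = 1,765,374.
Unrounded shares: Unit 1B 740.47; Unit 1A 801.29; Unit 2B 2,427.54; Unit 5B 3,000.70.
At nearest $10: Unit 1B $740; Unit 1A $800; Unit 2B $2,430; Unit 5B $3,000. Sum = $6,970.
No rounding difference to absorb.

Unit 1B: $740; Unit 1A: $800; Unit 2B: $2,430; Unit 5B: $3,000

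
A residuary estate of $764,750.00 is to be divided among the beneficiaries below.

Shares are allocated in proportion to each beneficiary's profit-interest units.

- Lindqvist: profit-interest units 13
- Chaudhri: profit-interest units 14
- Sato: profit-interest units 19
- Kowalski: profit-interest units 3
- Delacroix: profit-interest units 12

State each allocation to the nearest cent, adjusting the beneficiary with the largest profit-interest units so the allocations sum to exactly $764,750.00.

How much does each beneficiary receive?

Lindqvist: $162,979.51 | Chaudhri: $175,516.39 | Sato: $238,200.82 | Kowalski: $37,610.66 | Delacroix: $150,442.62

Sum of profit-interest units: 13 + 14 + 19 + 3 + 12 = 61.
Pro-rata amounts: Lindqvist 162,979.5082; Chaudhri 175,516.3934; Sato 238,200.8197; Kowalski 37,610.6557; Delacroix 150,442.6230.
Rounded to nearest cent: Lindqvist $162,979.51; Chaudhri $175,516.39; Sato $238,200.82; Kowalski $37,610.66; Delacroix $150,442.62. Sum = $764,750.00.
Sum already equals the total — no adjustment.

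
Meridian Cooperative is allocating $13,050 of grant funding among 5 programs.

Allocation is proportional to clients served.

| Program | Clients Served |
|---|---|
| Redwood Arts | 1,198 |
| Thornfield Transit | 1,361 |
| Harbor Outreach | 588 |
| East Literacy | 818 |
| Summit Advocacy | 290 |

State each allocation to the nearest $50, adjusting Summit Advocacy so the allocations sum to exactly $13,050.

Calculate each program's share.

Combined clients served = 4,255.
Raw shares: Redwood Arts 1,198/4,255 × $13,050 = 3,674.24; Thornfield Transit 1,361/4,255 × $13,050 = 4,174.16; Harbor Outreach 588/4,255 × $13,050 = 1,803.38; East Literacy 818/4,255 × $13,050 = 2,508.79; Summit Advocacy 290/4,255 × $13,050 = 889.42.
Rounded to nearest $50: Redwood Arts $3,650; Thornfield Transit $4,150; Harbor Outreach $1,800; East Literacy $2,500; Summit Advocacy $900. Sum = $13,000.
Difference $13,050 − $13,000 = +$50 applied to Summit Advocacy: Summit Advocacy becomes $950.

Redwood Arts: $3,650 · Thornfield Transit: $4,150 · Harbor Outreach: $1,800 · East Literacy: $2,500 · Summit Advocacy: $950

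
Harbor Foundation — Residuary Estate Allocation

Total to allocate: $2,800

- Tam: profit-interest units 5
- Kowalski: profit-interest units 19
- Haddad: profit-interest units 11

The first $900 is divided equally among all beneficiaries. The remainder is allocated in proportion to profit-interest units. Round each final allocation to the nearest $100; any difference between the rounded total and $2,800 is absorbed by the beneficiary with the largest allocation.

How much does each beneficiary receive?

Tam: $600; Kowalski: $1,300; Haddad: $900

Equal tier: $900 ÷ 3 = $300 apiece.
Remainder $1,900 by profit-interest units (total 35): Tam 271.43 → $300; Kowalski 1,031.43 → $1,000; Haddad 597.14 → $600.
Totals: Tam $300 + $300 = $600; Kowalski $300 + $1,000 = $1,300; Haddad $300 + $600 = $900.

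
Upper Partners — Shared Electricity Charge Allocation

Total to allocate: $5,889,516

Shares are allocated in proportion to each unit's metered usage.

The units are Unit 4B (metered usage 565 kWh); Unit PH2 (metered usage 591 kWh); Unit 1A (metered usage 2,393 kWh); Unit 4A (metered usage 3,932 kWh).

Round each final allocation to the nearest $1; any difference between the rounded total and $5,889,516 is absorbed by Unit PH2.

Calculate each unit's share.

Unit 4B: $444,804 · Unit PH2: $465,272 · Unit 1A: $1,883,921 · Unit 4A: $3,095,519

Sum of metered usage: 7,481.
Pro-rata amounts: Unit 4B 565/7,481 × $5,889,516 = 444,803.71; Unit PH2 591/7,481 × $5,889,516 = 465,272.55; Unit 1A 2,393/7,481 × $5,889,516 = 1,883,920.84; Unit 4A 3,932/7,481 × $5,889,516 = 3,095,518.90.
Rounded to nearest $1: Unit 4B $444,804; Unit PH2 $465,273; Unit 1A $1,883,921; Unit 4A $3,095,519. Sum = $5,889,517.
Difference $5,889,516 − $5,889,517 = −$1 applied to Unit PH2: Unit PH2 becomes $465,272.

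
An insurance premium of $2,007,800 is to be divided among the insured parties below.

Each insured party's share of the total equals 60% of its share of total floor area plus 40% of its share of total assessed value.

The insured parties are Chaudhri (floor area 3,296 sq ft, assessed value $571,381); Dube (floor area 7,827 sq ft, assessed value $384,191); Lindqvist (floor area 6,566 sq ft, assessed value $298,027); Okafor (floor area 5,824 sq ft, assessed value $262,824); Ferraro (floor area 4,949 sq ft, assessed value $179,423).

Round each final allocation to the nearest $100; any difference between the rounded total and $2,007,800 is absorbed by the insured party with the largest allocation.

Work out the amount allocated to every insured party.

Floor area total 28,462; assessed value total 1,695,846.
Composite weights (60% floor area + 40% assessed value): Chaudhri 0.2043; Dube 0.2556; Lindqvist 0.2087; Okafor 0.1848; Ferraro 0.1466.
Proportional shares: Chaudhri 410,101.23; Dube 513,230.34; Lindqvist 419,051.76; Okafor 370,974.47; Ferraro 294,442.20.
Rounded to nearest $100: Chaudhri $410,100; Dube $513,200; Lindqvist $419,100; Okafor $371,000; Ferraro $294,400. Sum = $2,007,800.
Sum already equals the total — no adjustment.

Chaudhri: $410,100 · Dube: $513,200 · Lindqvist: $419,100 · Okafor: $371,000 · Ferraro: $294,400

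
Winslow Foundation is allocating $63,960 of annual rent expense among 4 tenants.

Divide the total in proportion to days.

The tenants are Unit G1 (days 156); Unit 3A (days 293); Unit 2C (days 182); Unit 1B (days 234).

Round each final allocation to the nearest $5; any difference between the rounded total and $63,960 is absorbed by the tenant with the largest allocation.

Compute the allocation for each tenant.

Total days = 865.
Unrounded shares: Unit G1 156/865 × $63,960 = 11,534.98; Unit 3A 293/865 × $63,960 = 21,665.06; Unit 2C 182/865 × $63,960 = 13,457.48; Unit 1B 234/865 × $63,960 = 17,302.47.
After rounding ($5): Unit G1 $11,535; Unit 3A $21,665; Unit 2C $13,455; Unit 1B $17,300. Sum = $63,955.
Difference $63,960 − $63,955 = +$5 applied to largest allocation (Unit 3A): Unit 3A becomes $21,670.

Unit G1: $11,535 | Unit 3A: $21,670 | Unit 2C: $13,455 | Unit 1B: $17,300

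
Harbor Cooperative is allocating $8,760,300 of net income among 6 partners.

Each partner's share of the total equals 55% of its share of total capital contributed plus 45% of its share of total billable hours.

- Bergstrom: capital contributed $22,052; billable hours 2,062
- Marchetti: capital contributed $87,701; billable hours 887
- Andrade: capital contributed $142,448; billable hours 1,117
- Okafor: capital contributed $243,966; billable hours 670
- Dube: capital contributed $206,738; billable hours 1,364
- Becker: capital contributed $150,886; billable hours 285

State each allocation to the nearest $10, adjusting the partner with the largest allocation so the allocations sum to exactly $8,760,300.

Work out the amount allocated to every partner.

Totals — capital contributed 853,791, billable hours 6,385.
Blended shares (55% capital contributed + 45% billable hours): Bergstrom 0.1595; Marchetti 0.1190; Andrade 0.1705; Okafor 0.2044; Dube 0.2293; Becker 0.1173.
Unrounded shares: Bergstrom 1,397,535.61; Marchetti 1,042,558.39; Andrade 1,493,513.27; Okafor 1,790,425.46; Dube 2,008,817.67; Becker 1,027,449.61.
At nearest $10: Bergstrom $1,397,540; Marchetti $1,042,560; Andrade $1,493,510; Okafor $1,790,430; Dube $2,008,820; Becker $1,027,450. Sum = $8,760,310.
Difference $8,760,300 − $8,760,310 = −$10 applied to largest allocation (Dube): Dube becomes $2,008,810.

Bergstrom: $1,397,540 | Marchetti: $1,042,560 | Andrade: $1,493,510 | Okafor: $1,790,430 | Dube: $2,008,810 | Becker: $1,027,450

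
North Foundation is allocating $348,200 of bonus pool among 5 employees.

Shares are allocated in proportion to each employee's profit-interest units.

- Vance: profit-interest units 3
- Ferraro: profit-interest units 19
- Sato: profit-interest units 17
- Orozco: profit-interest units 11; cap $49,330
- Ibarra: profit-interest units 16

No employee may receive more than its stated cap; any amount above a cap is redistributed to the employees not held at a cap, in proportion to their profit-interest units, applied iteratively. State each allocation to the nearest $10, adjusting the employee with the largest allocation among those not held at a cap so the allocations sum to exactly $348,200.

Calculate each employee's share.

Profit-interest units total: 66.
Unconstrained shares: Vance 15,827.27; Ferraro 100,239.39; Sato 89,687.88; Orozco 58,033.33; Ibarra 84,412.12.
Held at cap: Orozco ($49,330); balance $298,870 reallocated over remaining profit-interest units 55.
Remaining shares: Vance 16,302.00 → $16,300; Ferraro 103,246.00 → $103,250; Sato 92,378.00 → $92,380; Ibarra 86,944.00 → $86,940.

Vance: $16,300; Ferraro: $103,250; Sato: $92,380; Orozco: $49,330; Ibarra: $86,940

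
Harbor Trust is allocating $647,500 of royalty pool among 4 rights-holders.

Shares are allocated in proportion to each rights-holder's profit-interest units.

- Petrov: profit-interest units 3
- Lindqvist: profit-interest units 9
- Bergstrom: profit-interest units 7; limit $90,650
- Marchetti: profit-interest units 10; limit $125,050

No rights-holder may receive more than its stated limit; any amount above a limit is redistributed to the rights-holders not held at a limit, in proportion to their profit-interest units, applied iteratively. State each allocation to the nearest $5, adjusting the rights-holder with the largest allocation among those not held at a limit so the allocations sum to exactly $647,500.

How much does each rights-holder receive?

Petrov: $107,950 · Lindqvist: $323,850 · Bergstrom: $90,650 · Marchetti: $125,050

Profit-interest units total: 29.
Proportional shares (ignoring caps): Petrov 66,982.76; Lindqvist 200,948.28; Bergstrom 156,293.10; Marchetti 223,275.86.
Capped: Bergstrom ($90,650), Marchetti ($125,050); residual $431,800 reallocated over remaining profit-interest units 12.
Redistributed shares: Petrov 107,950.00 → $107,950; Lindqvist 323,850.00 → $323,850.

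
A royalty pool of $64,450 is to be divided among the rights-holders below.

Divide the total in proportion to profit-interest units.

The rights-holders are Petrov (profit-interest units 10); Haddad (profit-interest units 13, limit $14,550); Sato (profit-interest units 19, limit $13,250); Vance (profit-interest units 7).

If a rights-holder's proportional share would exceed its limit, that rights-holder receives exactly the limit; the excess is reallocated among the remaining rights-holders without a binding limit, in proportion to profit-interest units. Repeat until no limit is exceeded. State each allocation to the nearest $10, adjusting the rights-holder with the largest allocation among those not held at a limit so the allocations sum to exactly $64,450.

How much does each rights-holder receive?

Petrov: $21,560 · Haddad: $14,550 · Sato: $13,250 · Vance: $15,090

Total profit-interest units = 49.
Unconstrained shares: Petrov 13,153.06; Haddad 17,098.98; Sato 24,990.82; Vance 9,207.14.
Held at cap: Haddad ($14,550), Sato ($13,250); balance $36,650 reallocated over remaining profit-interest units 17.
Shares after redistribution: Petrov 21,558.82 → $21,560; Vance 15,091.18 → $15,090.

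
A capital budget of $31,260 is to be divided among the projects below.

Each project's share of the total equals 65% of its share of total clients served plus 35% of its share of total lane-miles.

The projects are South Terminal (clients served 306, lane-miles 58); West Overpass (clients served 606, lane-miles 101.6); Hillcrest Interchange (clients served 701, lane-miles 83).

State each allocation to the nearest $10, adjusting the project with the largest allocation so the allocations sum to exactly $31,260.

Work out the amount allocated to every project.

Clients served total 1,613; lane-miles total 242.6.
Blended shares (65% clients served + 35% lane-miles): South Terminal 0.2070; West Overpass 0.3908; Hillcrest Interchange 0.4022.
Pro-rata amounts: South Terminal 6,470.43; West Overpass 12,215.85; Hillcrest Interchange 12,573.72.
At nearest $10: South Terminal $6,470; West Overpass $12,220; Hillcrest Interchange $12,570. Sum = $31,260.
Rounded total matches; no reconciliation needed.

South Terminal: $6,470; West Overpass: $12,220; Hillcrest Interchange: $12,570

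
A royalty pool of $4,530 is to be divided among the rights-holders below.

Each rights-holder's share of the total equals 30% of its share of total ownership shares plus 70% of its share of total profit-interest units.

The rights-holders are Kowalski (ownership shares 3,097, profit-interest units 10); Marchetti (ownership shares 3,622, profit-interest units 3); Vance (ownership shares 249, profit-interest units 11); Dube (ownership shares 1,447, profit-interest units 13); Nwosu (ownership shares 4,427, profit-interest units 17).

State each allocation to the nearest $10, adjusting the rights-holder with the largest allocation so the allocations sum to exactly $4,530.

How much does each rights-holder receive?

Kowalski: $910 · Marchetti: $560 · Vance: $670 · Dube: $920 · Nwosu: $1,470

Ownership shares total 12,842; profit-interest units total 54.
Composite weights (30% ownership shares + 70% profit-interest units): Kowalski 0.2020; Marchetti 0.1235; Vance 0.1484; Dube 0.2023; Nwosu 0.3238.
Proportional shares: Kowalski 914.96; Marchetti 559.46; Vance 672.29; Dube 916.52; Nwosu 1,466.76.
After rounding ($10): Kowalski $910; Marchetti $560; Vance $670; Dube $920; Nwosu $1,470. Sum = $4,530.
Rounded total matches; no reconciliation needed.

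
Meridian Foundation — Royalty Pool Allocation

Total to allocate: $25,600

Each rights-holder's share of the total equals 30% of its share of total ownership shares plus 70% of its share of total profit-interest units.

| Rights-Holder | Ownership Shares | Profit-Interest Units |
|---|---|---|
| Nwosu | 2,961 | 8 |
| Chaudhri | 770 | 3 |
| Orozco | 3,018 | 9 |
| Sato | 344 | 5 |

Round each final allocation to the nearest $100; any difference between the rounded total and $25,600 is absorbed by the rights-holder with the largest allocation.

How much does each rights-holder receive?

Nwosu: $8,900 | Chaudhri: $3,000 | Orozco: $9,700 | Sato: $4,000

Totals — ownership shares 7,093, profit-interest units 25.
Composite weights (30% ownership shares + 70% profit-interest units): Nwosu 0.3492; Chaudhri 0.1166; Orozco 0.3796; Sato 0.1545.
Raw shares: Nwosu 8,940.45; Chaudhri 2,984.12; Orozco 9,718.96; Sato 3,956.47.
After rounding ($100): Nwosu $8,900; Chaudhri $3,000; Orozco $9,700; Sato $4,000. Sum = $25,600.
No rounding difference to absorb.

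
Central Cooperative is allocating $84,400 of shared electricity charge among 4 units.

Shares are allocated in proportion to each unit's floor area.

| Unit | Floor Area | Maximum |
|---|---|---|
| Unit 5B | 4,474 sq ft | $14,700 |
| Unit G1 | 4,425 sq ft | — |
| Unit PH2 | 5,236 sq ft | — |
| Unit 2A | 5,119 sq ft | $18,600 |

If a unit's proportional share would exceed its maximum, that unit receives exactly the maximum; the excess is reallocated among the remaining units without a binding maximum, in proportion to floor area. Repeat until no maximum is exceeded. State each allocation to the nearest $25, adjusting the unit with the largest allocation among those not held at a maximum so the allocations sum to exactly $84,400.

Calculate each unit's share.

Unit 5B: $14,700 · Unit G1: $23,400 · Unit PH2: $27,700 · Unit 2A: $18,600

Combined floor area = 19,254.
Pro-rata shares before constraints: Unit 5B 19,611.80; Unit G1 19,397.01; Unit PH2 22,952.03; Unit 2A 22,439.16.
Cap binds for Unit 5B ($14,700), Unit 2A ($18,600); remaining pool $51,100 reallocated over remaining floor area 9,661.
Remaining shares: Unit G1 23,405.19 → $23,400; Unit PH2 27,694.81 → $27,700.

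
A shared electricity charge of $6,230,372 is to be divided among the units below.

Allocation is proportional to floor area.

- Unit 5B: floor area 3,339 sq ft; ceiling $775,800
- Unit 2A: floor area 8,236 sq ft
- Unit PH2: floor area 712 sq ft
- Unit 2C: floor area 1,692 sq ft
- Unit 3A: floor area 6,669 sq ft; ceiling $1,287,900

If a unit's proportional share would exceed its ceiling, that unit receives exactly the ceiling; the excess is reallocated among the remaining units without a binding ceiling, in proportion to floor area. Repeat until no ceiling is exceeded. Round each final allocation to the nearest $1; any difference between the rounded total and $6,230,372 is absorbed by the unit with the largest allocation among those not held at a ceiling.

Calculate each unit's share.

Floor area total: 20,648.
Unconstrained shares: Unit 5B 1,007,517.05; Unit 2A 2,485,148.38; Unit PH2 214,840.41; Unit 2C 510,547.72; Unit 3A 2,012,318.43.
Held at cap: Unit 5B ($775,800), Unit 3A ($1,287,900); residual $4,166,672 reallocated over remaining floor area 10,640.
Redistributed shares: Unit 2A 3,225,254.75 → $3,225,255; Unit PH2 278,822.41 → $278,822; Unit 2C 662,594.83 → $662,595.

Unit 5B: $775,800; Unit 2A: $3,225,255; Unit PH2: $278,822; Unit 2C: $662,595; Unit 3A: $1,287,900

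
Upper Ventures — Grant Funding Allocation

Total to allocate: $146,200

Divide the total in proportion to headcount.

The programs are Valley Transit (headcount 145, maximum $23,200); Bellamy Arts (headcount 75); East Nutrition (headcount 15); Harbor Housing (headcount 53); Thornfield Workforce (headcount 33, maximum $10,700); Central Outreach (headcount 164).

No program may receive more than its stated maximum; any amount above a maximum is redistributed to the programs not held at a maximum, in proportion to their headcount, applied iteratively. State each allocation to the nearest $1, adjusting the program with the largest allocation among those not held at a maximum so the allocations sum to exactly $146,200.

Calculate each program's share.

Valley Transit: $23,200; Bellamy Arts: $27,435; East Nutrition: $5,487; Harbor Housing: $19,387; Thornfield Workforce: $10,700; Central Outreach: $59,991

Sum of headcount: 485.
Proportional shares (ignoring caps): Valley Transit 43,709.28; Bellamy Arts 22,608.25; East Nutrition 4,521.65; Harbor Housing 15,976.49; Thornfield Workforce 9,947.63; Central Outreach 49,436.70.
Held at cap: Valley Transit ($23,200); balance $123,000 reallocated over remaining headcount 340.
Held at cap: Thornfield Workforce ($10,700); balance $112,300 reallocated over remaining headcount 307.
Redistributed shares: Bellamy Arts 27,434.85 → $27,435; East Nutrition 5,486.97 → $5,487; Harbor Housing 19,387.30 → $19,387; Central Outreach 59,990.88 → $59,991.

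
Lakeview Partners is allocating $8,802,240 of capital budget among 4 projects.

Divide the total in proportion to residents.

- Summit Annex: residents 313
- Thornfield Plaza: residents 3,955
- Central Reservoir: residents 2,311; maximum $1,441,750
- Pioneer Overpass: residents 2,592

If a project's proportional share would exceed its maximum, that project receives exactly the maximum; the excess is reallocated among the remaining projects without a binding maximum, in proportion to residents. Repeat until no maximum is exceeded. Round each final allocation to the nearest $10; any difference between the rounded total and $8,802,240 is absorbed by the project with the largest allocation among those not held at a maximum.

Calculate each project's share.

Summit Annex: $335,840 · Thornfield Plaza: $4,243,540 · Central Reservoir: $1,441,750 · Pioneer Overpass: $2,781,110

Combined residents = 9,171.
Pro-rata shares before constraints: Summit Annex 300,414.47; Thornfield Plaza 3,795,972.00; Central Reservoir 2,218,076.18; Pioneer Overpass 2,487,777.35.
Held at cap: Central Reservoir ($1,441,750); residual $7,360,490 reallocated over remaining residents 6,860.
Remaining shares: Summit Annex 335,835.77 → $335,840; Thornfield Plaza 4,243,547.81 → $4,243,550; Pioneer Overpass 2,781,106.43 → $2,781,110.
Rounding difference −$10 applied to Thornfield Plaza → $4,243,540.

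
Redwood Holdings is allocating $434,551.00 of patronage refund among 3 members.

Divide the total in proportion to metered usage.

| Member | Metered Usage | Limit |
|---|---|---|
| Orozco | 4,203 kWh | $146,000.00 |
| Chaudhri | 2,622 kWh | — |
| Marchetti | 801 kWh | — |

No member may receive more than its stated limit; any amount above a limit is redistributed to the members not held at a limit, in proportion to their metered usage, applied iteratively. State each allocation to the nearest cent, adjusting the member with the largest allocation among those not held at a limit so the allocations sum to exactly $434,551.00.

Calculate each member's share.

Orozco: $146,000.00 | Chaudhri: $221,028.55 | Marchetti: $67,522.45

Total metered usage = 7,626.
Unconstrained shares: Orozco 239,498.8006; Chaudhri 149,408.9591; Marchetti 45,643.2404.
Cap binds for Orozco ($146,000.00); residual $288,551.00 reallocated over remaining metered usage 3,423.
Shares after redistribution: Chaudhri 221,028.5486 → $221,028.55; Marchetti 67,522.4514 → $67,522.45.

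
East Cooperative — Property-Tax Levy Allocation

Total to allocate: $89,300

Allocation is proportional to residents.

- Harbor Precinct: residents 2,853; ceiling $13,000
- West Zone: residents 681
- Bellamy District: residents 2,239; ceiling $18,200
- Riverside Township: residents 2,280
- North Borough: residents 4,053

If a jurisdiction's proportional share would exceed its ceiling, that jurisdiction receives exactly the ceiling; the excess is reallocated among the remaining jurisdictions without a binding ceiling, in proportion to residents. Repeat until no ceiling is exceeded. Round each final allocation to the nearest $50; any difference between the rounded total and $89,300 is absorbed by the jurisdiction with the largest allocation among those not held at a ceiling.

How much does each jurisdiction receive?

Harbor Precinct: $13,000 · West Zone: $5,650 · Bellamy District: $18,200 · Riverside Township: $18,900 · North Borough: $33,550

Sum of residents: 12,106.
Unconstrained shares: Harbor Precinct 21,045.18; West Zone 5,023.40; Bellamy District 16,516.00; Riverside Township 16,818.44; North Borough 29,896.98.
Cap binds for Harbor Precinct ($13,000); residual $76,300 reallocated over remaining residents 9,253.
Cap binds for Bellamy District ($18,200); residual $58,100 reallocated over remaining residents 7,014.
Redistributed shares: West Zone 5,641.02 → $5,650; Riverside Township 18,886.23 → $18,900; North Borough 33,572.75 → $33,550.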